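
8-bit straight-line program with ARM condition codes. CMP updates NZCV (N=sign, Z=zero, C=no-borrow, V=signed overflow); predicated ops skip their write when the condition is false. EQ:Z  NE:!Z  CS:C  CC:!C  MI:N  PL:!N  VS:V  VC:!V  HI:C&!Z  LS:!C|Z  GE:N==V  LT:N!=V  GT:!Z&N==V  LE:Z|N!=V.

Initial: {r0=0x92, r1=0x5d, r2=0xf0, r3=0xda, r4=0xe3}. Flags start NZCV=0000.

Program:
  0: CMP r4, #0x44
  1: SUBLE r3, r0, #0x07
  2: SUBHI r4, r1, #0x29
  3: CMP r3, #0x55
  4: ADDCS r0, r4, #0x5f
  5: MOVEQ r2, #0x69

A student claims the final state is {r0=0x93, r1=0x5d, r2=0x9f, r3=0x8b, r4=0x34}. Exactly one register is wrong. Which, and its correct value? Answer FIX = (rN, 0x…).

[0] flags=1010 → (cmp)
[1] flags=1010 LE?T → r3=0x8b
[2] flags=1010 HI?T → r4=0x34
[3] flags=0011 → (cmp)
[4] flags=0011 CS?T → r0=0x93
[5] flags=0011 EQ?F → skip

FIX = (r2, 0xf0)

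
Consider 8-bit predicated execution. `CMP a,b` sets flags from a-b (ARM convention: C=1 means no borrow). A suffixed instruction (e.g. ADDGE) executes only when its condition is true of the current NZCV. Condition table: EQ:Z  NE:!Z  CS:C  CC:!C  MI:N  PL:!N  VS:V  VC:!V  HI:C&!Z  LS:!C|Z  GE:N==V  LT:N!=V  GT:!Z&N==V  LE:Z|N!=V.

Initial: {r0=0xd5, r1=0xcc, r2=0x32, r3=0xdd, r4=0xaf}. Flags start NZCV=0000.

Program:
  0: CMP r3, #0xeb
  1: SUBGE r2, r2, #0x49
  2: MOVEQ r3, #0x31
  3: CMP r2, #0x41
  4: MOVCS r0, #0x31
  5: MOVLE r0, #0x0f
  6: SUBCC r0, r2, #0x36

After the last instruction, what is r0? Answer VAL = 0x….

[0] flags=1000 → (cmp)
[1] flags=1000 GE?F → skip
[2] flags=1000 EQ?F → skip
[3] flags=1000 → (cmp)
[4] flags=1000 CS?F → skip
[5] flags=1000 LE?T → r0=0x0f
[6] flags=1000 CC?T → r0=0xfc

VAL = 0xfc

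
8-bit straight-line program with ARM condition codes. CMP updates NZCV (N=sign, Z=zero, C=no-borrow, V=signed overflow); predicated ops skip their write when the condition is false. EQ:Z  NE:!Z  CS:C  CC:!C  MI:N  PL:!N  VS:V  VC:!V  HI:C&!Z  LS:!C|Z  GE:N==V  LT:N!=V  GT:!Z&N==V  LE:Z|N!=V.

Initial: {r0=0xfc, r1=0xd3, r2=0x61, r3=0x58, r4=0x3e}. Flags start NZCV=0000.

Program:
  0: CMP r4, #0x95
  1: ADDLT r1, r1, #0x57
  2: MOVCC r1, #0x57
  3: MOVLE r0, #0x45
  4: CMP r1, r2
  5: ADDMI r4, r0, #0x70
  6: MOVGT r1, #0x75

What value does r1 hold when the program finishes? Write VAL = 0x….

[0] flags=1001 → (cmp)
[1] flags=1001 LT?F → skip
[2] flags=1001 CC?T → r1=0x57
[3] flags=1001 LE?F → skip
[4] flags=1000 → (cmp)
[5] flags=1000 MI?T → r4=0x6c
[6] flags=1000 GT?F → skip

VAL = 0x57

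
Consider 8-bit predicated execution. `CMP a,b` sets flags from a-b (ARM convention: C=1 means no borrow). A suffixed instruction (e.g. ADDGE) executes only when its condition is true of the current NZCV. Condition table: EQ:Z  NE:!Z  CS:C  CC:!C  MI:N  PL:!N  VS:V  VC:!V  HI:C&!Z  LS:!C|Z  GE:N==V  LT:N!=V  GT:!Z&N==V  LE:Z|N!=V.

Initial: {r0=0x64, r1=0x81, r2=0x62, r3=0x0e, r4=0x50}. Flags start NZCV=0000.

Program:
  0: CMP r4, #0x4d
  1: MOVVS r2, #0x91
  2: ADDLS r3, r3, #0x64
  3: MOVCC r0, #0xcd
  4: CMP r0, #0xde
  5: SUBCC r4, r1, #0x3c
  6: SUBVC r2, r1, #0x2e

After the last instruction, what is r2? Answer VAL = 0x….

[0] flags=0010 → (cmp)
[1] flags=0010 VS?F → skip
[2] flags=0010 LS?F → skip
[3] flags=0010 CC?F → skip
[4] flags=1001 → (cmp)
[5] flags=1001 CC?T → r4=0x45
[6] flags=1001 VC?F → skip

VAL = 0x62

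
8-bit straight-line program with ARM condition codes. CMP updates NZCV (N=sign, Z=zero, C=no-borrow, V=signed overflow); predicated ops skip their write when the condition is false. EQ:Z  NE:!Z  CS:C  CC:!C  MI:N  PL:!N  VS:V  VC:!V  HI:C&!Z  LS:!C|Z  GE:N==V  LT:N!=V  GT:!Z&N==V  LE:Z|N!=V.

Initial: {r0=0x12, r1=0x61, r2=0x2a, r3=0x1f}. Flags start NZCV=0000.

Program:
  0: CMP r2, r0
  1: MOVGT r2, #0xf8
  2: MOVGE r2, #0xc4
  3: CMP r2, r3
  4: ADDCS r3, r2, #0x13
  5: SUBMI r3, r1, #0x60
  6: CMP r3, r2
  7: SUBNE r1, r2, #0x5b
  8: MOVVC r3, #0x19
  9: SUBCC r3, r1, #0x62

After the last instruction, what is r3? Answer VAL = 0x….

[0] flags=0010 → (cmp)
[1] flags=0010 GT?T → r2=0xf8
[2] flags=0010 GE?T → r2=0xc4
[3] flags=1010 → (cmp)
[4] flags=1010 CS?T → r3=0xd7
[5] flags=1010 MI?T → r3=0x01
[6] flags=0000 → (cmp)
[7] flags=0000 NE?T → r1=0x69
[8] flags=0000 VC?T → r3=0x19
[9] flags=0000 CC?T → r3=0x07

VAL = 0x07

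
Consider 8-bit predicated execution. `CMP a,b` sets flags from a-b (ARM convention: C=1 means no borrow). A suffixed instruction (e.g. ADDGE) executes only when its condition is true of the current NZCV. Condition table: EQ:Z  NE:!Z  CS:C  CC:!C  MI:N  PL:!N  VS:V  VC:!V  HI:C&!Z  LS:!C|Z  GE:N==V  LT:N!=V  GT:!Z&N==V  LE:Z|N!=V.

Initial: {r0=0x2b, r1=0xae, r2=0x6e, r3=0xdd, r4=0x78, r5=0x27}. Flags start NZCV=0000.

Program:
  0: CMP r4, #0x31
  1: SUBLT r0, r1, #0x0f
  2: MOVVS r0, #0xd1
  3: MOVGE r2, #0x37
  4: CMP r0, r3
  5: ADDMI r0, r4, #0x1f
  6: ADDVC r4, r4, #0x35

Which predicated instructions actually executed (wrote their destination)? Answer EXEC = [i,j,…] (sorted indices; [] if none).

0: ✓ CMP  NZCV=0010
1: · SUBLT
2: · MOVVS
3: ✓ MOVGE  r2←0x37
4: ✓ CMP  NZCV=0000
5: · ADDMI
6: ✓ ADDVC  r4←0xad

EXEC = [3,6]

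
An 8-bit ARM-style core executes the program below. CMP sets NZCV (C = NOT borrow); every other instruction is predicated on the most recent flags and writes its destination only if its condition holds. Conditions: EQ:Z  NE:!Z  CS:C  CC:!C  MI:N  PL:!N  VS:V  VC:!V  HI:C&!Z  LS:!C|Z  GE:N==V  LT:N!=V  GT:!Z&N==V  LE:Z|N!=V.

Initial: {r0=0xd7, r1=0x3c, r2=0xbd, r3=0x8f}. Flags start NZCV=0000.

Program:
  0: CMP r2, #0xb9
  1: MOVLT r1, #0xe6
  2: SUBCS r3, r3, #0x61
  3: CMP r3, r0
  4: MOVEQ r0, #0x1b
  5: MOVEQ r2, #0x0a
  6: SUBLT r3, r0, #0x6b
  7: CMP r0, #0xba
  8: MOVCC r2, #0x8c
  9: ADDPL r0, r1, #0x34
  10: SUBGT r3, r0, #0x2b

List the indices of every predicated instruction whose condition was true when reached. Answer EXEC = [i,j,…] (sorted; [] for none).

[0] flags=0010 → (cmp)
[1] flags=0010 LT?F → skip
[2] flags=0010 CS?T → r3=0x2e
[3] flags=0000 → (cmp)
[4] flags=0000 EQ?F → skip
[5] flags=0000 EQ?F → skip
[6] flags=0000 LT?F → skip
[7] flags=0010 → (cmp)
[8] flags=0010 CC?F → skip
[9] flags=0010 PL?T → r0=0x70
[10] flags=0010 GT?T → r3=0x45

EXEC = [2,9,10]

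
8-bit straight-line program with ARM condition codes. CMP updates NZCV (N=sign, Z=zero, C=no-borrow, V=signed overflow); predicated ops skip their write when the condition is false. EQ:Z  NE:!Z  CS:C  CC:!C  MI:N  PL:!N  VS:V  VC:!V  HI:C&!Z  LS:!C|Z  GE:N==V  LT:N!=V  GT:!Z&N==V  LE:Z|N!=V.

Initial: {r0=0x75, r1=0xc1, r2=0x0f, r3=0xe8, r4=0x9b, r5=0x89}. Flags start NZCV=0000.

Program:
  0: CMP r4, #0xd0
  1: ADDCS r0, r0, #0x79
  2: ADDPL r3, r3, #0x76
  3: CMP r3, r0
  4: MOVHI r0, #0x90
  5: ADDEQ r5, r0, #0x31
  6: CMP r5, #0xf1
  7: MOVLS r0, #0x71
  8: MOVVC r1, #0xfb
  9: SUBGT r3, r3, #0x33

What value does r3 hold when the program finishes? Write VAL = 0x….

0: ✓ CMP  NZCV=1000
1: · ADDCS
2: · ADDPL
3: ✓ CMP  NZCV=0011
4: ✓ MOVHI  r0←0x90
5: · ADDEQ
6: ✓ CMP  NZCV=1000
7: ✓ MOVLS  r0←0x71
8: ✓ MOVVC  r1←0xfb
9: · SUBGT

VAL = 0xe8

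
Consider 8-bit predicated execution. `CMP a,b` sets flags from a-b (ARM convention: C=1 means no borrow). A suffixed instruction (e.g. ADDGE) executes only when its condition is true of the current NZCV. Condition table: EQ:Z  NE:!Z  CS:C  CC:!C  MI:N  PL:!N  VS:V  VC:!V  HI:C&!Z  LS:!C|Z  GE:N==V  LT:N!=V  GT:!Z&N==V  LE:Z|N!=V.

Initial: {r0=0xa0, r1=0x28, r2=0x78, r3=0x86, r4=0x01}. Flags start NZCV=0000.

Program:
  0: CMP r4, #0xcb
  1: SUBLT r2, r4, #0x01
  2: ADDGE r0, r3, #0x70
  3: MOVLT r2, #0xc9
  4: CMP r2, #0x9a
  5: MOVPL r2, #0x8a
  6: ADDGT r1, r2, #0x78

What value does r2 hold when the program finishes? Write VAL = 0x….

VAL = 0x78

0: ✓ CMP  NZCV=0000
1: · SUBLT
2: ✓ ADDGE  r0←0xf6
3: · MOVLT
4: ✓ CMP  NZCV=1001
5: · MOVPL
6: ✓ ADDGT  r1←0xf0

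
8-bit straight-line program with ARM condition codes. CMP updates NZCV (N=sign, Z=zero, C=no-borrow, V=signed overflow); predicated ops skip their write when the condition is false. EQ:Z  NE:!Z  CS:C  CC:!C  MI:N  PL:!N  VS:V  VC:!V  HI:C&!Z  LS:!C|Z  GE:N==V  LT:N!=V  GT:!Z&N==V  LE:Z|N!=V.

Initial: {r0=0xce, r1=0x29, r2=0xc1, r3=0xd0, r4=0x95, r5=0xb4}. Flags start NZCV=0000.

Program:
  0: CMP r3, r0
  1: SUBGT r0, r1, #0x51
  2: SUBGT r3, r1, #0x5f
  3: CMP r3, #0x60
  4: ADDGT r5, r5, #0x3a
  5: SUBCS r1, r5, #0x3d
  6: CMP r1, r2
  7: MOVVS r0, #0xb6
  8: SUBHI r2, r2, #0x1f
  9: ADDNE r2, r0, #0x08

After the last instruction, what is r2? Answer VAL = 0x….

[0] flags=0010 → (cmp)
[1] flags=0010 GT?T → r0=0xd8
[2] flags=0010 GT?T → r3=0xca
[3] flags=0011 → (cmp)
[4] flags=0011 GT?F → skip
[5] flags=0011 CS?T → r1=0x77
[6] flags=1001 → (cmp)
[7] flags=1001 VS?T → r0=0xb6
[8] flags=1001 HI?F → skip
[9] flags=1001 NE?T → r2=0xbe

VAL = 0xbe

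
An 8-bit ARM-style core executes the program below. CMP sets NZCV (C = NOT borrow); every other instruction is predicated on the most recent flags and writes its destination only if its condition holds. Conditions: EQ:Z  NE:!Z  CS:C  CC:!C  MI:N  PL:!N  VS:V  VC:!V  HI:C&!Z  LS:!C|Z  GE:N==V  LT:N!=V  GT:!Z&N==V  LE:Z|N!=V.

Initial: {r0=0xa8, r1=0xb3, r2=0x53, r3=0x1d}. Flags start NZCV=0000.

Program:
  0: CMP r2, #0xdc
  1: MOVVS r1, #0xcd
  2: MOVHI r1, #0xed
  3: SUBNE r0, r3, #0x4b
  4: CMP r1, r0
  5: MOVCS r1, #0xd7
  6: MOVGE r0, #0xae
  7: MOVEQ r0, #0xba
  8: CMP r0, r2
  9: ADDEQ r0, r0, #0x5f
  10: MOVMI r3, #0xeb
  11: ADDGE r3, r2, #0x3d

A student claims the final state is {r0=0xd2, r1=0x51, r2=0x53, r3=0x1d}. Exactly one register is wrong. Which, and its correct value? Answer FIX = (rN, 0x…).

FIX = (r1, 0xb3)

0: ✓ CMP  NZCV=0000
1: · MOVVS
2: · MOVHI
3: ✓ SUBNE  r0←0xd2
4: ✓ CMP  NZCV=1000
5: · MOVCS
6: · MOVGE
7: · MOVEQ
8: ✓ CMP  NZCV=0011
9: · ADDEQ
10: · MOVMI
11: · ADDGE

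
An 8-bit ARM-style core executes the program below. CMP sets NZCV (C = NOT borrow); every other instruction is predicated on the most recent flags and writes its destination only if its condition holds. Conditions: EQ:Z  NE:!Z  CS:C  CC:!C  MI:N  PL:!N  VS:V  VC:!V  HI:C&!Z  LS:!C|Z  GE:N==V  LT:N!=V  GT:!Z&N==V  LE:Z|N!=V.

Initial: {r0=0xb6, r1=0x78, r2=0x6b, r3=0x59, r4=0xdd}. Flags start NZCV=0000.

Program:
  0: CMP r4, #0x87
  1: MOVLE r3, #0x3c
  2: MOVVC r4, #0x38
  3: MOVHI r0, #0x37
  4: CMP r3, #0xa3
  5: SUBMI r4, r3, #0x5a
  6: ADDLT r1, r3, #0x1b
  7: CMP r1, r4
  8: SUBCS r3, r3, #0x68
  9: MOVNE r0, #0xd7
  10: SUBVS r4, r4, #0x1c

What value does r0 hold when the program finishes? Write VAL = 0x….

[0] flags=0010 → (cmp)
[1] flags=0010 LE?F → skip
[2] flags=0010 VC?T → r4=0x38
[3] flags=0010 HI?T → r0=0x37
[4] flags=1001 → (cmp)
[5] flags=1001 MI?T → r4=0xff
[6] flags=1001 LT?F → skip
[7] flags=0000 → (cmp)
[8] flags=0000 CS?F → skip
[9] flags=0000 NE?T → r0=0xd7
[10] flags=0000 VS?F → skip

VAL = 0xd7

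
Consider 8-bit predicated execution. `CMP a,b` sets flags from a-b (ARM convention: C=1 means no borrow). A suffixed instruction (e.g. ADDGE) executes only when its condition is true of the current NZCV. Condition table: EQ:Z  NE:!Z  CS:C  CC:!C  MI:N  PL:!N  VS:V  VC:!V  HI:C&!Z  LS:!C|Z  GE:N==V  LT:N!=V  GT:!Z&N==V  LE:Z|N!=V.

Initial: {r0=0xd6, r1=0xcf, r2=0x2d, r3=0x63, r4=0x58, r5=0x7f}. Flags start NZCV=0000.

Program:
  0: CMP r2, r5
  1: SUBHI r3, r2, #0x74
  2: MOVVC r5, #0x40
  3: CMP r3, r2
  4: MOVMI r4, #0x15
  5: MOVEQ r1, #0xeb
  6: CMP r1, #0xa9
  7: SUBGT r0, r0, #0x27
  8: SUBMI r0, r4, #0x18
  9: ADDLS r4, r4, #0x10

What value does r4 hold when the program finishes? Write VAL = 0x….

[0] flags=1000 → (cmp)
[1] flags=1000 HI?F → skip
[2] flags=1000 VC?T → r5=0x40
[3] flags=0010 → (cmp)
[4] flags=0010 MI?F → skip
[5] flags=0010 EQ?F → skip
[6] flags=0010 → (cmp)
[7] flags=0010 GT?T → r0=0xaf
[8] flags=0010 MI?F → skip
[9] flags=0010 LS?F → skip

VAL = 0x58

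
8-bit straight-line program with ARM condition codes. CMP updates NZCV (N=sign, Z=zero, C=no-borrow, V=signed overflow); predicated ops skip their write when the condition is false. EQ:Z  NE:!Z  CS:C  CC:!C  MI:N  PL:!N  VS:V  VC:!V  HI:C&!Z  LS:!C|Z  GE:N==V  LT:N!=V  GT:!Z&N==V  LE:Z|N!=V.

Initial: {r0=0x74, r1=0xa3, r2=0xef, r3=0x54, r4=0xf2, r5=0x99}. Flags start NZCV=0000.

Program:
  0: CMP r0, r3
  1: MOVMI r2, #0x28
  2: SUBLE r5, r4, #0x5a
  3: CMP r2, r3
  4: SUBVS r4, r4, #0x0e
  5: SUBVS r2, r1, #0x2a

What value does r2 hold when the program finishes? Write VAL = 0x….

[0] flags=0010 → (cmp)
[1] flags=0010 MI?F → skip
[2] flags=0010 LE?F → skip
[3] flags=1010 → (cmp)
[4] flags=1010 VS?F → skip
[5] flags=1010 VS?F → skip

VAL = 0xef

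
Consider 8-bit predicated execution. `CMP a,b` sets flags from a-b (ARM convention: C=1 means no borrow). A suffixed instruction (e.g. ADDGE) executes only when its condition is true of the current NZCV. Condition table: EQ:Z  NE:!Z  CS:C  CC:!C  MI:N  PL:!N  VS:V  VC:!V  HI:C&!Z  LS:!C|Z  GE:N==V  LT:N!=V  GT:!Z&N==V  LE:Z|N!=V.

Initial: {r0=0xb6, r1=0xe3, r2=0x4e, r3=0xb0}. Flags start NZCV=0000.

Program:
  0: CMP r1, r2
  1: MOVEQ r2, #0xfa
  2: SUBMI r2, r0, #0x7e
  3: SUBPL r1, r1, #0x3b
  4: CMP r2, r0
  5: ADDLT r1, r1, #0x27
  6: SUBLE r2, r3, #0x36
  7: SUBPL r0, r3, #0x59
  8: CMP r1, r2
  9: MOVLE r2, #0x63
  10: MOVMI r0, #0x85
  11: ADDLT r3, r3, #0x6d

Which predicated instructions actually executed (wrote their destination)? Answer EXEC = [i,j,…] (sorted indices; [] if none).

0: ✓ CMP  NZCV=1010
1: · MOVEQ
2: ✓ SUBMI  r2←0x38
3: · SUBPL
4: ✓ CMP  NZCV=1001
5: · ADDLT
6: · SUBLE
7: · SUBPL
8: ✓ CMP  NZCV=1010
9: ✓ MOVLE  r2←0x63
10: ✓ MOVMI  r0←0x85
11: ✓ ADDLT  r3←0x1d

EXEC = [2,9,10,11]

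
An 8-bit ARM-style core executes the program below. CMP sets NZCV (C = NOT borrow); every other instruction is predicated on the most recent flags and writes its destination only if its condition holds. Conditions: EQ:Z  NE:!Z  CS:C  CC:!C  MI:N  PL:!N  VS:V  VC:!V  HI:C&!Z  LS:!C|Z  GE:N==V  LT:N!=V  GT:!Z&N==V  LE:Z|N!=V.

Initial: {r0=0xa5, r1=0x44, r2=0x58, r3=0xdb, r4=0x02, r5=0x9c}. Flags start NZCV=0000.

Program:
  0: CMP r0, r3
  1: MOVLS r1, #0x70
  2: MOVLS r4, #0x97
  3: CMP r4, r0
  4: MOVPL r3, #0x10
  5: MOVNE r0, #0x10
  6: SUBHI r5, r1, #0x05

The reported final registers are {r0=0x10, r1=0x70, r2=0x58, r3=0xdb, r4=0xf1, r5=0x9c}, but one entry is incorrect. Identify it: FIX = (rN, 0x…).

0: ✓ CMP  NZCV=1000
1: ✓ MOVLS  r1←0x70
2: ✓ MOVLS  r4←0x97
3: ✓ CMP  NZCV=1000
4: · MOVPL
5: ✓ MOVNE  r0←0x10
6: · SUBHI

FIX = (r4, 0x97)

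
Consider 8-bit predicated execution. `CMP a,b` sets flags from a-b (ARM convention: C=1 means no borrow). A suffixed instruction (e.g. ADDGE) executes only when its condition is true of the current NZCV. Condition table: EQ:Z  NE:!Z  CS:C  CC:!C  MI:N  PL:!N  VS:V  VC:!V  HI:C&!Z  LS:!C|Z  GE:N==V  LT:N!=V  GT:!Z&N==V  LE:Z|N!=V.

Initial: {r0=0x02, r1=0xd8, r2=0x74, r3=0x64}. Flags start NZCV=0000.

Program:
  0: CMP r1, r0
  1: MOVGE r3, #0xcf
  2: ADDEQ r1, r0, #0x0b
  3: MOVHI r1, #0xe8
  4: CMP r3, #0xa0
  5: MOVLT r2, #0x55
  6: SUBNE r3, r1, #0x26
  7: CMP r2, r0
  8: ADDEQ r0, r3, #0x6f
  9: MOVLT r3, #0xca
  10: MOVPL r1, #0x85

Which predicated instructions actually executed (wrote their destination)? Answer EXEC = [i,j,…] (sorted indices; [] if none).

0: ✓ CMP  NZCV=1010
1: · MOVGE
2: · ADDEQ
3: ✓ MOVHI  r1←0xe8
4: ✓ CMP  NZCV=1001
5: · MOVLT
6: ✓ SUBNE  r3←0xc2
7: ✓ CMP  NZCV=0010
8: · ADDEQ
9: · MOVLT
10: ✓ MOVPL  r1←0x85

EXEC = [3,6,10]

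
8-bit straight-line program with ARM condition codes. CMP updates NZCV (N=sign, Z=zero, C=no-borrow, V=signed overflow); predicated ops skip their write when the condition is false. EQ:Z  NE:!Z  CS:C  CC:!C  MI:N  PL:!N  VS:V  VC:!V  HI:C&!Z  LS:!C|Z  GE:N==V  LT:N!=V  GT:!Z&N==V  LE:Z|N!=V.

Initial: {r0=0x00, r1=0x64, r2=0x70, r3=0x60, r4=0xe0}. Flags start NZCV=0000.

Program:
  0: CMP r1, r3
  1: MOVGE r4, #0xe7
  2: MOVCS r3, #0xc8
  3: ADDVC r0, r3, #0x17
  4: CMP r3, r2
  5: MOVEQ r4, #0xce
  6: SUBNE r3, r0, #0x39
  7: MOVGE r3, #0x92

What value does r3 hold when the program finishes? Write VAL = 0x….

[0] flags=0010 → (cmp)
[1] flags=0010 GE?T → r4=0xe7
[2] flags=0010 CS?T → r3=0xc8
[3] flags=0010 VC?T → r0=0xdf
[4] flags=0011 → (cmp)
[5] flags=0011 EQ?F → skip
[6] flags=0011 NE?T → r3=0xa6
[7] flags=0011 GE?F → skip

VAL = 0xa6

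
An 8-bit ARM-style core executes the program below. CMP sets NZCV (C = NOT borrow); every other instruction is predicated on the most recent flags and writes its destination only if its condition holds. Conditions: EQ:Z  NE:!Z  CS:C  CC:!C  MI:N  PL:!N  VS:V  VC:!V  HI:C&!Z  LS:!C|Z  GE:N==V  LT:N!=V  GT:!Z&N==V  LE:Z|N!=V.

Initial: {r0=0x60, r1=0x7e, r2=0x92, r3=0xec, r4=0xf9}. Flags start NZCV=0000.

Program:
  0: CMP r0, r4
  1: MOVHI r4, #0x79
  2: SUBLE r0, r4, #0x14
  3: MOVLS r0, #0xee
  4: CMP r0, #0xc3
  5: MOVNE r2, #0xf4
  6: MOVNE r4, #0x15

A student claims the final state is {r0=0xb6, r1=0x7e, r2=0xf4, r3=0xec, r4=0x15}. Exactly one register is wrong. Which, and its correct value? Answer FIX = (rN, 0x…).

0: ✓ CMP  NZCV=0000
1: · MOVHI
2: · SUBLE
3: ✓ MOVLS  r0←0xee
4: ✓ CMP  NZCV=0010
5: ✓ MOVNE  r2←0xf4
6: ✓ MOVNE  r4←0x15

FIX = (r0, 0xee)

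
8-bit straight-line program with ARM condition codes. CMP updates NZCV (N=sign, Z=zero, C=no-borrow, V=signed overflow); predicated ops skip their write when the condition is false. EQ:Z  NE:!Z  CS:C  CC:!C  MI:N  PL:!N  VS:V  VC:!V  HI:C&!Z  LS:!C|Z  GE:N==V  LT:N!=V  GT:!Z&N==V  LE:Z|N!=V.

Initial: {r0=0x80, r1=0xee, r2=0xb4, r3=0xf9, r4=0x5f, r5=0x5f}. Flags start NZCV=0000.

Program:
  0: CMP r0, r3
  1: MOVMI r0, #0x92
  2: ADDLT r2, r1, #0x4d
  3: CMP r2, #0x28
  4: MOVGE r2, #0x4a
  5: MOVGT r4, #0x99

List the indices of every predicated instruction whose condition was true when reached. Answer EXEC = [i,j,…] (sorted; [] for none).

[0] flags=1000 → (cmp)
[1] flags=1000 MI?T → r0=0x92
[2] flags=1000 LT?T → r2=0x3b
[3] flags=0010 → (cmp)
[4] flags=0010 GE?T → r2=0x4a
[5] flags=0010 GT?T → r4=0x99

EXEC = [1,2,4,5]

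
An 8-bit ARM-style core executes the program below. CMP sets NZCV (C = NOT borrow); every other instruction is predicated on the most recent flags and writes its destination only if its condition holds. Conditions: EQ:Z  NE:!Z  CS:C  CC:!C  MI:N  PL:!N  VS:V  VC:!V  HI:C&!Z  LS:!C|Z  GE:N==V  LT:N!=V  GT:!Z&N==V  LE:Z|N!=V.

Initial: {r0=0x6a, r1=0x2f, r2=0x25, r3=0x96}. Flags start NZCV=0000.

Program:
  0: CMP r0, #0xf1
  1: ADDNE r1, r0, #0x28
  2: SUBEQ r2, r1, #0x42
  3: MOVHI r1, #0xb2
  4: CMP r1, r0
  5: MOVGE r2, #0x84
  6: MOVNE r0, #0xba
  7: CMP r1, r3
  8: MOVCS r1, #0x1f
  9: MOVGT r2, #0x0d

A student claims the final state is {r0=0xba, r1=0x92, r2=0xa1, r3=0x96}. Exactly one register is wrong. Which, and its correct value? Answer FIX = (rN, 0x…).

0: ✓ CMP  NZCV=0000
1: ✓ ADDNE  r1←0x92
2: · SUBEQ
3: · MOVHI
4: ✓ CMP  NZCV=0011
5: · MOVGE
6: ✓ MOVNE  r0←0xba
7: ✓ CMP  NZCV=1000
8: · MOVCS
9: · MOVGT

FIX = (r2, 0x25)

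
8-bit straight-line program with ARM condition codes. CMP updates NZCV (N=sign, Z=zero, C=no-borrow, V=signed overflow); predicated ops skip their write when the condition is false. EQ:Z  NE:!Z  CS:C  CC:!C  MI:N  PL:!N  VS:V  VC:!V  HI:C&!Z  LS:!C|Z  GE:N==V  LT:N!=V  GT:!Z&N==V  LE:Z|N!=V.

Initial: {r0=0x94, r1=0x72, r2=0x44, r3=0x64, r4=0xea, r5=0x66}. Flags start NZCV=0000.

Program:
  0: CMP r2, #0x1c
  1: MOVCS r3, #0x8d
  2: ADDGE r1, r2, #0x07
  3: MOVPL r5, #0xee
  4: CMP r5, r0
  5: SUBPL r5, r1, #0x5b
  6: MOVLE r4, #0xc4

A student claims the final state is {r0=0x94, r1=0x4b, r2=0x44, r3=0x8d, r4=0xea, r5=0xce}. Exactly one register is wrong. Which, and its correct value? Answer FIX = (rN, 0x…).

[0] flags=0010 → (cmp)
[1] flags=0010 CS?T → r3=0x8d
[2] flags=0010 GE?T → r1=0x4b
[3] flags=0010 PL?T → r5=0xee
[4] flags=0010 → (cmp)
[5] flags=0010 PL?T → r5=0xf0
[6] flags=0010 LE?F → skip

FIX = (r5, 0xf0)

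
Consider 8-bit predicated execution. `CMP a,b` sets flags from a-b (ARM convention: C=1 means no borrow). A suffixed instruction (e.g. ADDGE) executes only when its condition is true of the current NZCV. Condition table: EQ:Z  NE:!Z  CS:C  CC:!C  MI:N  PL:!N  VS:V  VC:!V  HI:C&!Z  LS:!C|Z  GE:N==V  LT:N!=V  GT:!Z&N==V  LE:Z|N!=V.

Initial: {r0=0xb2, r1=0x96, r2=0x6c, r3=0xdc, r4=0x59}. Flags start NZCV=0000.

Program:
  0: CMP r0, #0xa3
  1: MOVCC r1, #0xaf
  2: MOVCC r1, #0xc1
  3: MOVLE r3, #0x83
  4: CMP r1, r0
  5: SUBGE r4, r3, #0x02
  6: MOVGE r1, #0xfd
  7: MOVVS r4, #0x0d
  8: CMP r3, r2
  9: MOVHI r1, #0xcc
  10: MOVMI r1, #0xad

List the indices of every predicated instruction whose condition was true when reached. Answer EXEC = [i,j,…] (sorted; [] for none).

0: ✓ CMP  NZCV=0010
1: · MOVCC
2: · MOVCC
3: · MOVLE
4: ✓ CMP  NZCV=1000
5: · SUBGE
6: · MOVGE
7: · MOVVS
8: ✓ CMP  NZCV=0011
9: ✓ MOVHI  r1←0xcc
10: · MOVMI

EXEC = [9]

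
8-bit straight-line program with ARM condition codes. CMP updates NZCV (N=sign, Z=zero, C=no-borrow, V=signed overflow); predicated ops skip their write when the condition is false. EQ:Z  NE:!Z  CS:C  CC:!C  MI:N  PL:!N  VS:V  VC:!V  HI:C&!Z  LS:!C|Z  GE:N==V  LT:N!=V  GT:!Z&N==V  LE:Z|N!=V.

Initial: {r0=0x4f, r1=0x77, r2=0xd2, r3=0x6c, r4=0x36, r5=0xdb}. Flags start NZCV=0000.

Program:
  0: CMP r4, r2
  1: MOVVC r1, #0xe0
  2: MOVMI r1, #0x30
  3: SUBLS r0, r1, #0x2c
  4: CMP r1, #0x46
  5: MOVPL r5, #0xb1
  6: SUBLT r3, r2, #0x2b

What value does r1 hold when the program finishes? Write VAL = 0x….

0: ✓ CMP  NZCV=0000
1: ✓ MOVVC  r1←0xe0
2: · MOVMI
3: ✓ SUBLS  r0←0xb4
4: ✓ CMP  NZCV=1010
5: · MOVPL
6: ✓ SUBLT  r3←0xa7

VAL = 0xe0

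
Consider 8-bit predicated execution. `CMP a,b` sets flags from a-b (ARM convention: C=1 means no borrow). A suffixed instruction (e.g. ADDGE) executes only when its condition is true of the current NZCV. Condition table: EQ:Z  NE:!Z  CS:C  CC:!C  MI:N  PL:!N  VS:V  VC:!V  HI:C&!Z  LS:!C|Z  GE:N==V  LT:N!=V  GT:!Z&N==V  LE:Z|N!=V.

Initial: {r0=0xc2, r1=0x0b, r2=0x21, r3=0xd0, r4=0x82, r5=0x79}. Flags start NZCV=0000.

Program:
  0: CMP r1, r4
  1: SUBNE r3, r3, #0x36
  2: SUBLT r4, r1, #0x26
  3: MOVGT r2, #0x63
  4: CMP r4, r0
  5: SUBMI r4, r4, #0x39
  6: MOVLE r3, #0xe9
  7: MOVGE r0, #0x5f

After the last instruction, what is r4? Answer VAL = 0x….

VAL = 0x49

[0] flags=1001 → (cmp)
[1] flags=1001 NE?T → r3=0x9a
[2] flags=1001 LT?F → skip
[3] flags=1001 GT?T → r2=0x63
[4] flags=1000 → (cmp)
[5] flags=1000 MI?T → r4=0x49
[6] flags=1000 LE?T → r3=0xe9
[7] flags=1000 GE?F → skip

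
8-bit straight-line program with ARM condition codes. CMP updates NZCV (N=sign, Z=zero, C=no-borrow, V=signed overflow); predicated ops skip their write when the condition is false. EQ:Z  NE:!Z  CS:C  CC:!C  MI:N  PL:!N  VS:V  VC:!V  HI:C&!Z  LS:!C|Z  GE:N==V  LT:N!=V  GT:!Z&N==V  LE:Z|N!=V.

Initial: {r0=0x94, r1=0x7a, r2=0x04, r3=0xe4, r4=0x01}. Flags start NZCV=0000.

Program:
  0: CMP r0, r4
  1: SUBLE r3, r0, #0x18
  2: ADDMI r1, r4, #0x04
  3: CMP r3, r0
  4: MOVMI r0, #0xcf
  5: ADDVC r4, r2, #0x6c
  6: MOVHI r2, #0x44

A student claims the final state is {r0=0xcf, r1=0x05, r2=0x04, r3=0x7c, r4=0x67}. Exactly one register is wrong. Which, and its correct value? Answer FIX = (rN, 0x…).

[0] flags=1010 → (cmp)
[1] flags=1010 LE?T → r3=0x7c
[2] flags=1010 MI?T → r1=0x05
[3] flags=1001 → (cmp)
[4] flags=1001 MI?T → r0=0xcf
[5] flags=1001 VC?F → skip
[6] flags=1001 HI?F → skip

FIX = (r4, 0x01)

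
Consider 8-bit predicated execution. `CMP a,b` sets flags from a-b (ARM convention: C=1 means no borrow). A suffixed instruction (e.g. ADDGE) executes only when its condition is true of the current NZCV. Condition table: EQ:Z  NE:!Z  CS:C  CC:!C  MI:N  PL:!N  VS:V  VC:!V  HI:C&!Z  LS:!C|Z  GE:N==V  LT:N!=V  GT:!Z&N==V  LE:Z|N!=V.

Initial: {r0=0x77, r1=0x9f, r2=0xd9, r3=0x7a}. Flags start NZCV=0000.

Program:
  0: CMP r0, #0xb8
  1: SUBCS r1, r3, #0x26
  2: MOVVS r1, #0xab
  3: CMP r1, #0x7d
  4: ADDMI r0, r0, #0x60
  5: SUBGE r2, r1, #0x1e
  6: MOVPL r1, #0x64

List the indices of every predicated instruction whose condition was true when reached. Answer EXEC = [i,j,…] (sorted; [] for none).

EXEC = [2,6]

0: ✓ CMP  NZCV=1001
1: · SUBCS
2: ✓ MOVVS  r1←0xab
3: ✓ CMP  NZCV=0011
4: · ADDMI
5: · SUBGE
6: ✓ MOVPL  r1←0x64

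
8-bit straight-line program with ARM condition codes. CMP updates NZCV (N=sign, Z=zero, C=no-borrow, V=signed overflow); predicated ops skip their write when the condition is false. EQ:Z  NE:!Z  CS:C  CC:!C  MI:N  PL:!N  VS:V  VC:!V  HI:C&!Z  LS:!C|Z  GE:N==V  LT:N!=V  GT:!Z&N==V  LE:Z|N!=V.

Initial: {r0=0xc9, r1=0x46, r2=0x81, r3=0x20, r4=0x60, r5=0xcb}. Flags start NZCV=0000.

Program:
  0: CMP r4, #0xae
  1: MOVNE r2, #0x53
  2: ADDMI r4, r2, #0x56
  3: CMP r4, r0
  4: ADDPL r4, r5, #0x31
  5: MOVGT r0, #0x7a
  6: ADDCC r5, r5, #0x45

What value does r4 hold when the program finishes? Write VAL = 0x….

0: ✓ CMP  NZCV=1001
1: ✓ MOVNE  r2←0x53
2: ✓ ADDMI  r4←0xa9
3: ✓ CMP  NZCV=1000
4: · ADDPL
5: · MOVGT
6: ✓ ADDCC  r5←0x10

VAL = 0xa9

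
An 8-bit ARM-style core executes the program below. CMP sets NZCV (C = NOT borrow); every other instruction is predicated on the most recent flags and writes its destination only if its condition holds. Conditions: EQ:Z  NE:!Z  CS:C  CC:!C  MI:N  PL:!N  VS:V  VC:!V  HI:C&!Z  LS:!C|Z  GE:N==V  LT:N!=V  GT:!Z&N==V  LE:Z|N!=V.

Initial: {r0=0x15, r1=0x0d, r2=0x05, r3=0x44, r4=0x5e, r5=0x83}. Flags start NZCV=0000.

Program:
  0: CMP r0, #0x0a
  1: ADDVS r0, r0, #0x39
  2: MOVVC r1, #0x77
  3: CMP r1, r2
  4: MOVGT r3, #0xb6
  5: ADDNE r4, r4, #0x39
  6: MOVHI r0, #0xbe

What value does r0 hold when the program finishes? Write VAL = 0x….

VAL = 0xbe

0: ✓ CMP  NZCV=0010
1: · ADDVS
2: ✓ MOVVC  r1←0x77
3: ✓ CMP  NZCV=0010
4: ✓ MOVGT  r3←0xb6
5: ✓ ADDNE  r4←0x97
6: ✓ MOVHI  r0←0xbe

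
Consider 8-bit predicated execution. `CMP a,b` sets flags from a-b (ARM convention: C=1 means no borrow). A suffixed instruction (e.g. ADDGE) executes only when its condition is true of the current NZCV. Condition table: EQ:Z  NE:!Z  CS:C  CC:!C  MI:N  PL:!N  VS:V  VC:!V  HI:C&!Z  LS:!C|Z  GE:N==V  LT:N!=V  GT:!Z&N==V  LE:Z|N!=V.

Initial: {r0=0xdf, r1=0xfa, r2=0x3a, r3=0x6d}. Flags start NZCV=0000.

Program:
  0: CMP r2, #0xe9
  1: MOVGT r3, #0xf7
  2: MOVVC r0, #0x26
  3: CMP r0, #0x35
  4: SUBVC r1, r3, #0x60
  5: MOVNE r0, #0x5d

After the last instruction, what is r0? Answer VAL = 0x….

0: ✓ CMP  NZCV=0000
1: ✓ MOVGT  r3←0xf7
2: ✓ MOVVC  r0←0x26
3: ✓ CMP  NZCV=1000
4: ✓ SUBVC  r1←0x97
5: ✓ MOVNE  r0←0x5d

VAL = 0x5d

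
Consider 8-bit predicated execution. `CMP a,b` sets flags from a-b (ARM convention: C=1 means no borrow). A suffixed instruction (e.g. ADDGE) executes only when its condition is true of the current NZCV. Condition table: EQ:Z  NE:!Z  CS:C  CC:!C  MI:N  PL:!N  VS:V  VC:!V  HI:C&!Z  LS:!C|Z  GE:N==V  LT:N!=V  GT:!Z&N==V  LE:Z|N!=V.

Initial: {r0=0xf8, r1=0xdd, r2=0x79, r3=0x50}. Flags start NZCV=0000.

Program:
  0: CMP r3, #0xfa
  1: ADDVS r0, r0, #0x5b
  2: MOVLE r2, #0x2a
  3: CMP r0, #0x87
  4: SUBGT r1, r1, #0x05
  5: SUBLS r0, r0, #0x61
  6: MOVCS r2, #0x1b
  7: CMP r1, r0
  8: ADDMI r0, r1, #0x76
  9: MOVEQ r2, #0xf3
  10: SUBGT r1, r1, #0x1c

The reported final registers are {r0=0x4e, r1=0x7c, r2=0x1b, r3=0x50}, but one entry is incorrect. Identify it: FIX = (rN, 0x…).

FIX = (r1, 0xd8)

[0] flags=0000 → (cmp)
[1] flags=0000 VS?F → skip
[2] flags=0000 LE?F → skip
[3] flags=0010 → (cmp)
[4] flags=0010 GT?T → r1=0xd8
[5] flags=0010 LS?F → skip
[6] flags=0010 CS?T → r2=0x1b
[7] flags=1000 → (cmp)
[8] flags=1000 MI?T → r0=0x4e
[9] flags=1000 EQ?F → skip
[10] flags=1000 GT?F → skip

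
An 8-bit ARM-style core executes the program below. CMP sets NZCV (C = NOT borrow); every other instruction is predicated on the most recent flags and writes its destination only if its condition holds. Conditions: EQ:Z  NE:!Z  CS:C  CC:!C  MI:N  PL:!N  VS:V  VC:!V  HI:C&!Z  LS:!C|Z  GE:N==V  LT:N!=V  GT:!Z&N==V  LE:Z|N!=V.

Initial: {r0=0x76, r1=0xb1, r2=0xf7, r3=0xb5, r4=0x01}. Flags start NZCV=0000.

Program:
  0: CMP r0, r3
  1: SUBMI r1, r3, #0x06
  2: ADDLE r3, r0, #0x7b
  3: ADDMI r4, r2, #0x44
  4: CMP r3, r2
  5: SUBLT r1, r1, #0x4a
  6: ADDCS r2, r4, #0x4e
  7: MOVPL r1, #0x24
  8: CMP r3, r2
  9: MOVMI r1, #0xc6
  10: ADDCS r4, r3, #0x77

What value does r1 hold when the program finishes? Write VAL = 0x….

VAL = 0xc6

0: ✓ CMP  NZCV=1001
1: ✓ SUBMI  r1←0xaf
2: · ADDLE
3: ✓ ADDMI  r4←0x3b
4: ✓ CMP  NZCV=1000
5: ✓ SUBLT  r1←0x65
6: · ADDCS
7: · MOVPL
8: ✓ CMP  NZCV=1000
9: ✓ MOVMI  r1←0xc6
10: · ADDCS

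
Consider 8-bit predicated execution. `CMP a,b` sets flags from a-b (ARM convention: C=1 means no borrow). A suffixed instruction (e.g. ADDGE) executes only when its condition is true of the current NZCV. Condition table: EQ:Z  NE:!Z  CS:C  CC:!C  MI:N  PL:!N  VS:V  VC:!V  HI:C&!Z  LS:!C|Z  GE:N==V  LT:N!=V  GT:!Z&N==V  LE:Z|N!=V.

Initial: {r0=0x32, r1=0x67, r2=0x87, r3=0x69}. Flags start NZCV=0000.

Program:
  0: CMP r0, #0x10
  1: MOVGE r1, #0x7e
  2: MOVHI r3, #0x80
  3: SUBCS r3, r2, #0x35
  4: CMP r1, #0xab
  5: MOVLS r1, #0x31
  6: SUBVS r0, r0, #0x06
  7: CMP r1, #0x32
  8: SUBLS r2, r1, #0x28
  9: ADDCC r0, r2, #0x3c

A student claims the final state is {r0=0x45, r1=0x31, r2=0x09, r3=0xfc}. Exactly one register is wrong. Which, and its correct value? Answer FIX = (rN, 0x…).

[0] flags=0010 → (cmp)
[1] flags=0010 GE?T → r1=0x7e
[2] flags=0010 HI?T → r3=0x80
[3] flags=0010 CS?T → r3=0x52
[4] flags=1001 → (cmp)
[5] flags=1001 LS?T → r1=0x31
[6] flags=1001 VS?T → r0=0x2c
[7] flags=1000 → (cmp)
[8] flags=1000 LS?T → r2=0x09
[9] flags=1000 CC?T → r0=0x45

FIX = (r3, 0x52)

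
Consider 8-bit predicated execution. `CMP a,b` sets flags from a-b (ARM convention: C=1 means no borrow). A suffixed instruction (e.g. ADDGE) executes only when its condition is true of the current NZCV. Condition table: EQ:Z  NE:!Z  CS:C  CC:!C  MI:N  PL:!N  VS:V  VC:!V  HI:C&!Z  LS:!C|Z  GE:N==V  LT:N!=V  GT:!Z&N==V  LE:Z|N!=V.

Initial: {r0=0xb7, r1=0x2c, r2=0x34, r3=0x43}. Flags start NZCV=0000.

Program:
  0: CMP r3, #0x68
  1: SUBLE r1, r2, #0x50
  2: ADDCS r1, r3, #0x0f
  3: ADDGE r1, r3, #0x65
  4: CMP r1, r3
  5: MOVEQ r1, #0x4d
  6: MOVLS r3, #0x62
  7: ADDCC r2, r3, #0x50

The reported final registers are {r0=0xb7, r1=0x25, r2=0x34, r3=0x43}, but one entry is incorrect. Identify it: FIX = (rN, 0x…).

FIX = (r1, 0xe4)

0: ✓ CMP  NZCV=1000
1: ✓ SUBLE  r1←0xe4
2: · ADDCS
3: · ADDGE
4: ✓ CMP  NZCV=1010
5: · MOVEQ
6: · MOVLS
7: · ADDCC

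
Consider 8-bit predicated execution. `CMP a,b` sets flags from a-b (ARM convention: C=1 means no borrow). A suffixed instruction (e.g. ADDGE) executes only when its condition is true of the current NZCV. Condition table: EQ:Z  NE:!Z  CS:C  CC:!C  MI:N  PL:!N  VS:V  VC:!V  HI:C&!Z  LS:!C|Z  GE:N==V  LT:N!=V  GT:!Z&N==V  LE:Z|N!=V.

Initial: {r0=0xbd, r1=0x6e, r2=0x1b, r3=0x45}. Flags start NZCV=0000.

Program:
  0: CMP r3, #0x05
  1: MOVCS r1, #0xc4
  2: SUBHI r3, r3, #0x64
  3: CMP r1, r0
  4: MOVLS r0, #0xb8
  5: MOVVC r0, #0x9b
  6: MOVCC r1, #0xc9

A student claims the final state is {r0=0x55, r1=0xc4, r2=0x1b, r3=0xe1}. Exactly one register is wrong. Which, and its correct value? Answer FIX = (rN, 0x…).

FIX = (r0, 0x9b)

0: ✓ CMP  NZCV=0010
1: ✓ MOVCS  r1←0xc4
2: ✓ SUBHI  r3←0xe1
3: ✓ CMP  NZCV=0010
4: · MOVLS
5: ✓ MOVVC  r0←0x9b
6: · MOVCC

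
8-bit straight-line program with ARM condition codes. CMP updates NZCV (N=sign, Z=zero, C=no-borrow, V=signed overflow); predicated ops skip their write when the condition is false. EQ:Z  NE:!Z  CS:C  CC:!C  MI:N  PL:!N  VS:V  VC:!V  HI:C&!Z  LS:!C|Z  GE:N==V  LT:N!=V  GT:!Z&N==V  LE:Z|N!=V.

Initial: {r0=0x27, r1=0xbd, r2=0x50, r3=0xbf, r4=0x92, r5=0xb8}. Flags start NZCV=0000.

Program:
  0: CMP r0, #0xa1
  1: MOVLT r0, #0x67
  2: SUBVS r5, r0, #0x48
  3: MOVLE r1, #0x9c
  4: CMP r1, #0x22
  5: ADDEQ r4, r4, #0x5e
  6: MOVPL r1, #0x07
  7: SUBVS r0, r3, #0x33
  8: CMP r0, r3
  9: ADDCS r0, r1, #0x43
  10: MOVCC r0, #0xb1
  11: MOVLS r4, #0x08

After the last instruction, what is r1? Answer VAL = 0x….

0: ✓ CMP  NZCV=1001
1: · MOVLT
2: ✓ SUBVS  r5←0xdf
3: · MOVLE
4: ✓ CMP  NZCV=1010
5: · ADDEQ
6: · MOVPL
7: · SUBVS
8: ✓ CMP  NZCV=0000
9: · ADDCS
10: ✓ MOVCC  r0←0xb1
11: ✓ MOVLS  r4←0x08

VAL = 0xbd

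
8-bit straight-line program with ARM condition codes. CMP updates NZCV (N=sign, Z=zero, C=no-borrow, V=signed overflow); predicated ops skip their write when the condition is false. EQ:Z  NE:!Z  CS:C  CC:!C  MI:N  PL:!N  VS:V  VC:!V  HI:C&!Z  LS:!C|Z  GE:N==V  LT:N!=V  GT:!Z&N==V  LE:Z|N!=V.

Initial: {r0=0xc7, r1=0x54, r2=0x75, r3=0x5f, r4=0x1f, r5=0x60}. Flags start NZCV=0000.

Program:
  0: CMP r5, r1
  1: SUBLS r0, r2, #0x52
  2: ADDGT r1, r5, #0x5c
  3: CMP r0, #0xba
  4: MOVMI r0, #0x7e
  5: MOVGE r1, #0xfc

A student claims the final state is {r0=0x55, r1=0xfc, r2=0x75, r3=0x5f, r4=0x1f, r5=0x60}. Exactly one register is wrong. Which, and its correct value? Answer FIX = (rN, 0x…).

FIX = (r0, 0xc7)

[0] flags=0010 → (cmp)
[1] flags=0010 LS?F → skip
[2] flags=0010 GT?T → r1=0xbc
[3] flags=0010 → (cmp)
[4] flags=0010 MI?F → skip
[5] flags=0010 GE?T → r1=0xfc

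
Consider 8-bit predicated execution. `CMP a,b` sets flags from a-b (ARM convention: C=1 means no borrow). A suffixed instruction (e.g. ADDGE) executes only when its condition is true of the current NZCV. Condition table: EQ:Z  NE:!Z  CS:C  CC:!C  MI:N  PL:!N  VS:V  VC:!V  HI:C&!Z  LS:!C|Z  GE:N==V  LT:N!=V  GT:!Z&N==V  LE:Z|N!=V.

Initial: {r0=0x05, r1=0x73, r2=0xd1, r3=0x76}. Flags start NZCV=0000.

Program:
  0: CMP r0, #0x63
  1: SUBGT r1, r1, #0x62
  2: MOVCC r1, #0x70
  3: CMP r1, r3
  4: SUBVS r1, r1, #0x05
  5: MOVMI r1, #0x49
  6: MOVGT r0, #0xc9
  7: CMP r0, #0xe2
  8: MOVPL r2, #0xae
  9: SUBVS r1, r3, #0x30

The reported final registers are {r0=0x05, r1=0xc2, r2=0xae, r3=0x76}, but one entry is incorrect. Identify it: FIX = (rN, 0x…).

FIX = (r1, 0x49)

[0] flags=1000 → (cmp)
[1] flags=1000 GT?F → skip
[2] flags=1000 CC?T → r1=0x70
[3] flags=1000 → (cmp)
[4] flags=1000 VS?F → skip
[5] flags=1000 MI?T → r1=0x49
[6] flags=1000 GT?F → skip
[7] flags=0000 → (cmp)
[8] flags=0000 PL?T → r2=0xae
[9] flags=0000 VS?F → skip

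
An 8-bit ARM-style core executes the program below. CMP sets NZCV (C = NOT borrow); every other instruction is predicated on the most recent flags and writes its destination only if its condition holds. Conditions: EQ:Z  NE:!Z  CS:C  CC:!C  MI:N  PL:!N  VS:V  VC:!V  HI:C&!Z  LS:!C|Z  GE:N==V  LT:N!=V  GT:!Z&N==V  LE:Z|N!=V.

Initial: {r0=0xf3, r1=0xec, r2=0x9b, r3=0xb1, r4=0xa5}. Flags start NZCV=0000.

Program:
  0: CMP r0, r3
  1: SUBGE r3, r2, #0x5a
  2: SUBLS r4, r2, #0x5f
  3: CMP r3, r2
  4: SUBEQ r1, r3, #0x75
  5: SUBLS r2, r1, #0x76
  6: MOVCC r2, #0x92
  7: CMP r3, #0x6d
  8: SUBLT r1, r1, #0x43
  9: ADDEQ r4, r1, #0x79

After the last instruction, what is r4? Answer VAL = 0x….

0: ✓ CMP  NZCV=0010
1: ✓ SUBGE  r3←0x41
2: · SUBLS
3: ✓ CMP  NZCV=1001
4: · SUBEQ
5: ✓ SUBLS  r2←0x76
6: ✓ MOVCC  r2←0x92
7: ✓ CMP  NZCV=1000
8: ✓ SUBLT  r1←0xa9
9: · ADDEQ

VAL = 0xa5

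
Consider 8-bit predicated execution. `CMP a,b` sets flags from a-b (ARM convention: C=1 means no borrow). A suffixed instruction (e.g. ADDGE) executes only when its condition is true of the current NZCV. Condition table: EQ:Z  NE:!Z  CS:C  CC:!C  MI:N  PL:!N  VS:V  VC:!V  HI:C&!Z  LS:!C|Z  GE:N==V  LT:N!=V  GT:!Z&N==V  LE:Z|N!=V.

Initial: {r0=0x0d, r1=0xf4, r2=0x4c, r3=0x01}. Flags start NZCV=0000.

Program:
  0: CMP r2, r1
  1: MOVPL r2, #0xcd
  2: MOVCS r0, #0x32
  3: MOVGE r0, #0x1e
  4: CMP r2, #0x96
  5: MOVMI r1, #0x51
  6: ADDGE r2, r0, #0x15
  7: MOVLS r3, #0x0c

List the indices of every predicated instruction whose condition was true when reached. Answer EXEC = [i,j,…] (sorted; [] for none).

[0] flags=0000 → (cmp)
[1] flags=0000 PL?T → r2=0xcd
[2] flags=0000 CS?F → skip
[3] flags=0000 GE?T → r0=0x1e
[4] flags=0010 → (cmp)
[5] flags=0010 MI?F → skip
[6] flags=0010 GE?T → r2=0x33
[7] flags=0010 LS?F → skip

EXEC = [1,3,6]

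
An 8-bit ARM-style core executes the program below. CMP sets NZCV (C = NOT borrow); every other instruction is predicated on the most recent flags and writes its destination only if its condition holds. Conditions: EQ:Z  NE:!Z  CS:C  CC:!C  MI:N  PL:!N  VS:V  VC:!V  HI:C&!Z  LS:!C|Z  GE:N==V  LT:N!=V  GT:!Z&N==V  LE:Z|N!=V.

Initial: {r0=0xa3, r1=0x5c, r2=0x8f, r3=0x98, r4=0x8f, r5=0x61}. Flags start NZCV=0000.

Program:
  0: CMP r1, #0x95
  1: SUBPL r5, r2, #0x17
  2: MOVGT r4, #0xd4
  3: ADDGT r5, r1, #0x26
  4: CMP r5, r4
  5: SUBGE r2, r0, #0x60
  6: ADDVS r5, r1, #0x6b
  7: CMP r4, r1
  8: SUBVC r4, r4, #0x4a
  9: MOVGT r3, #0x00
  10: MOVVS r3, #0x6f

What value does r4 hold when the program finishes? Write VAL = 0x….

VAL = 0xd4

[0] flags=1001 → (cmp)
[1] flags=1001 PL?F → skip
[2] flags=1001 GT?T → r4=0xd4
[3] flags=1001 GT?T → r5=0x82
[4] flags=1000 → (cmp)
[5] flags=1000 GE?F → skip
[6] flags=1000 VS?F → skip
[7] flags=0011 → (cmp)
[8] flags=0011 VC?F → skip
[9] flags=0011 GT?F → skip
[10] flags=0011 VS?T → r3=0x6f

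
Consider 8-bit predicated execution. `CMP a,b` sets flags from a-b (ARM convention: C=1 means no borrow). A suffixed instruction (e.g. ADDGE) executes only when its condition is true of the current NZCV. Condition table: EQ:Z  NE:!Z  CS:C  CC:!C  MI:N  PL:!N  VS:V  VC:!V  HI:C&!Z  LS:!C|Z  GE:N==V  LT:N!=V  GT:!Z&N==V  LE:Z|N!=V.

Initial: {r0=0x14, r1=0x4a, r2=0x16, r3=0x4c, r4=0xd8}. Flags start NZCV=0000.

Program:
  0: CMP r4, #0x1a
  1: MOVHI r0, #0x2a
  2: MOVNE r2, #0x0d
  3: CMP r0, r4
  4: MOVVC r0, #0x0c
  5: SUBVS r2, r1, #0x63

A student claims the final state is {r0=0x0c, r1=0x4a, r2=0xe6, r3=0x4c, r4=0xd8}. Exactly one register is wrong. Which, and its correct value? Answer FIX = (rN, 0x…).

[0] flags=1010 → (cmp)
[1] flags=1010 HI?T → r0=0x2a
[2] flags=1010 NE?T → r2=0x0d
[3] flags=0000 → (cmp)
[4] flags=0000 VC?T → r0=0x0c
[5] flags=0000 VS?F → skip

FIX = (r2, 0x0d)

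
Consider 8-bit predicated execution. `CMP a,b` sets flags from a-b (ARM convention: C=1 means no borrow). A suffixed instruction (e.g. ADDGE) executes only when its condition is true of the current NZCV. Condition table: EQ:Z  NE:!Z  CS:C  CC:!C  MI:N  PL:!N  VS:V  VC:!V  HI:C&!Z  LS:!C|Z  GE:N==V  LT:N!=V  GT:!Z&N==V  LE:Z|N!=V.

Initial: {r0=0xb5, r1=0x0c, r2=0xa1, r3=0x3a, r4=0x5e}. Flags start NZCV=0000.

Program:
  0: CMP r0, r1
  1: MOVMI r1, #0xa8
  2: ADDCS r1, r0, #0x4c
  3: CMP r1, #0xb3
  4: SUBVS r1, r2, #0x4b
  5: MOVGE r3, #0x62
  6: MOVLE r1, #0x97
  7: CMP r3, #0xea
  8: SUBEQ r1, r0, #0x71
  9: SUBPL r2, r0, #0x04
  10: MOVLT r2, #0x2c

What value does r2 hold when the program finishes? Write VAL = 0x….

VAL = 0xb1

0: ✓ CMP  NZCV=1010
1: ✓ MOVMI  r1←0xa8
2: ✓ ADDCS  r1←0x01
3: ✓ CMP  NZCV=0000
4: · SUBVS
5: ✓ MOVGE  r3←0x62
6: · MOVLE
7: ✓ CMP  NZCV=0000
8: · SUBEQ
9: ✓ SUBPL  r2←0xb1
10: · MOVLT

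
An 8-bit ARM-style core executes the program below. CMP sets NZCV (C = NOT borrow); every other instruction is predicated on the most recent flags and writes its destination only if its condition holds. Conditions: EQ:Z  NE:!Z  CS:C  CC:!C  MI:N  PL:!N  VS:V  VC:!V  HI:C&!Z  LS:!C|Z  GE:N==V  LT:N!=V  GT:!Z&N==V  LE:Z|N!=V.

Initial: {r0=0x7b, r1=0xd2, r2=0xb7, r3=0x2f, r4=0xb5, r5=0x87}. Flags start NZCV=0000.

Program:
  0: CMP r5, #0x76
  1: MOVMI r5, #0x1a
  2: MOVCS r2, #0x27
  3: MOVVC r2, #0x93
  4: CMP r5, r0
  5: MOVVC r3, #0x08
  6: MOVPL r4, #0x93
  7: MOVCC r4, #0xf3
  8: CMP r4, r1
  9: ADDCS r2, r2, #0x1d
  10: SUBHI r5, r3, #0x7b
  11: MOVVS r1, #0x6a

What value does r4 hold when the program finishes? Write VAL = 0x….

0: ✓ CMP  NZCV=0011
1: · MOVMI
2: ✓ MOVCS  r2←0x27
3: · MOVVC
4: ✓ CMP  NZCV=0011
5: · MOVVC
6: ✓ MOVPL  r4←0x93
7: · MOVCC
8: ✓ CMP  NZCV=1000
9: · ADDCS
10: · SUBHI
11: · MOVVS

VAL = 0x93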